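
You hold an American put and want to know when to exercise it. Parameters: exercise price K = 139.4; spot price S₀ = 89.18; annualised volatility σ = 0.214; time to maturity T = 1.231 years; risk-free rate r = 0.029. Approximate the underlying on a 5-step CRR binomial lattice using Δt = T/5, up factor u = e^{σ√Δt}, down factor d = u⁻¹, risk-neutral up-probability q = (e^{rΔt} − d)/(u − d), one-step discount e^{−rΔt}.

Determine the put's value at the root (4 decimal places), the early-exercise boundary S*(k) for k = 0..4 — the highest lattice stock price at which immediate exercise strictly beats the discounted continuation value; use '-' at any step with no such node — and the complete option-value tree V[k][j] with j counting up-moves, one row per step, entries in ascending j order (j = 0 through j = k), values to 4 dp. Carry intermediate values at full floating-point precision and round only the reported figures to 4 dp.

price = 50.2200
boundary = 89.1800 99.1705 110.2802 99.1705 110.2802
tree:
50.2200
59.2040 40.2295
67.2830 50.2200 29.1198
74.5481 59.2040 40.2295 18.3805
81.0813 67.2830 50.2200 29.1198 8.2040
86.9564 74.5481 59.2040 40.2295 16.7656 0.0000

params: Δt=0.24620 u=1.11203 d=0.89926 q=0.50716 e^(-rΔt)=0.99289
t_5 payoffs: 86.9564 74.5481 59.2040 40.2295 16.7656 0.0000
t_4: node(4,0) S=58.3187 payoff=81.0813 vs cont=80.0896 → 81.0813 [stop]  node(4,1) S=72.1170 payoff=67.2830 vs cont=66.2913 → 67.2830 [stop]  node(4,2) S=89.1800 payoff=50.2200 vs cont=49.2283 → 50.2200 [stop]  node(4,3) S=110.2802 payoff=29.1198 vs cont=28.1281 → 29.1198 [stop]  node(4,4) S=136.3727 payoff=3.0273 vs cont=8.2040 → 8.2040 [wait]  ⇒ S*(4)=110.2802
t_3: node(3,0) S=64.8519 payoff=74.5481 vs cont=73.5564 → 74.5481 [stop]  node(3,1) S=80.1960 payoff=59.2040 vs cont=58.2123 → 59.2040 [stop]  node(3,2) S=99.1705 payoff=40.2295 vs cont=39.2378 → 40.2295 [stop]  node(3,3) S=122.6344 payoff=16.7656 vs cont=18.3805 → 18.3805 [wait]  ⇒ S*(3)=99.1705
t_2: node(2,0) S=72.1170 payoff=67.2830 vs cont=66.2913 → 67.2830 [stop]  node(2,1) S=89.1800 payoff=50.2200 vs cont=49.2283 → 50.2200 [stop]  node(2,2) S=110.2802 payoff=29.1198 vs cont=28.9413 → 29.1198 [stop]  ⇒ S*(2)=110.2802
t_1: node(1,0) S=80.1960 payoff=59.2040 vs cont=58.2123 → 59.2040 [stop]  node(1,1) S=99.1705 payoff=40.2295 vs cont=39.2378 → 40.2295 [stop]  ⇒ S*(1)=99.1705
t_0: node(0,0) S=89.1800 payoff=50.2200 vs cont=49.2283 → 50.2200 [stop]  ⇒ S*(0)=89.1800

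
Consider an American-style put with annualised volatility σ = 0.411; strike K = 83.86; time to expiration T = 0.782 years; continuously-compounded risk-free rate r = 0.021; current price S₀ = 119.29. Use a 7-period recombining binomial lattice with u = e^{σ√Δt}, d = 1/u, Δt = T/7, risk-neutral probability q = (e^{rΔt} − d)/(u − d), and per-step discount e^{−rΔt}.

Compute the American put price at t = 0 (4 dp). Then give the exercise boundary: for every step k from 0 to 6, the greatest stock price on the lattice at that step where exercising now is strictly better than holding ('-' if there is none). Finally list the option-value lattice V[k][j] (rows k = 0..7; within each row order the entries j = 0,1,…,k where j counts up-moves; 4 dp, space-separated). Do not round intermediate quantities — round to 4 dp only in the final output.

price = 3.0036
boundary = - - - - - 60.0214 68.8598
tree:
3.0036
4.7771 1.0522
7.4551 1.8318 0.1930
11.3622 3.1604 0.3679 0.0000
16.7975 5.3925 0.7014 0.0000 0.0000
23.8386 9.0743 1.3373 0.0000 0.0000 0.0000
31.5426 15.0002 2.5494 0.0000 0.0000 0.0000 0.0000
38.2577 23.8386 4.8603 0.0000 0.0000 0.0000 0.0000 0.0000

params: Δt=0.11171 u=1.14725 d=0.87165 q=0.47423 e^(-rΔt)=0.99766
t_7 payoffs: 38.2577 23.8386 4.8603 0.0000 0.0000 0.0000 0.0000 0.0000
t_6: node(6,0) S=52.3174 payoff=31.5426 vs cont=31.3461 → 31.5426 [stop]  node(6,1) S=68.8598 payoff=15.0002 vs cont=14.8037 → 15.0002 [stop]  node(6,2) S=90.6327 payoff=0.0000 vs cont=2.5494 → 2.5494 [wait]  node(6,3) S=119.2900 payoff=0.0000 vs cont=0.0000 → 0.0000 [wait]  node(6,4) S=157.0085 payoff=0.0000 vs cont=0.0000 → 0.0000 [wait]  node(6,5) S=206.6534 payoff=0.0000 vs cont=0.0000 → 0.0000 [wait]  node(6,6) S=271.9955 payoff=0.0000 vs cont=0.0000 → 0.0000 [wait]  ⇒ S*(6)=68.8598
t_5: node(5,0) S=60.0214 payoff=23.8386 vs cont=23.6421 → 23.8386 [stop]  node(5,1) S=78.9997 payoff=4.8603 vs cont=9.0743 → 9.0743 [wait]  node(5,2) S=103.9787 payoff=0.0000 vs cont=1.3373 → 1.3373 [wait]  node(5,3) S=136.8559 payoff=0.0000 vs cont=0.0000 → 0.0000 [wait]  node(5,4) S=180.1287 payoff=0.0000 vs cont=0.0000 → 0.0000 [wait]  node(5,5) S=237.0839 payoff=0.0000 vs cont=0.0000 → 0.0000 [wait]  ⇒ S*(5)=60.0214
t_4: node(4,0) S=68.8598 payoff=15.0002 vs cont=16.7975 → 16.7975 [wait]  node(4,1) S=90.6327 payoff=0.0000 vs cont=5.3925 → 5.3925 [wait]  node(4,2) S=119.2900 payoff=0.0000 vs cont=0.7014 → 0.7014 [wait]  node(4,3) S=157.0085 payoff=0.0000 vs cont=0.0000 → 0.0000 [wait]  node(4,4) S=206.6534 payoff=0.0000 vs cont=0.0000 → 0.0000 [wait]  ⇒ S*(4)=-
t_3: node(3,0) S=78.9997 payoff=4.8603 vs cont=11.3622 → 11.3622 [wait]  node(3,1) S=103.9787 payoff=0.0000 vs cont=3.1604 → 3.1604 [wait]  node(3,2) S=136.8559 payoff=0.0000 vs cont=0.3679 → 0.3679 [wait]  node(3,3) S=180.1287 payoff=0.0000 vs cont=0.0000 → 0.0000 [wait]  ⇒ S*(3)=-
t_2: node(2,0) S=90.6327 payoff=0.0000 vs cont=7.4551 → 7.4551 [wait]  node(2,1) S=119.2900 payoff=0.0000 vs cont=1.8318 → 1.8318 [wait]  node(2,2) S=157.0085 payoff=0.0000 vs cont=0.1930 → 0.1930 [wait]  ⇒ S*(2)=-
t_1: node(1,0) S=103.9787 payoff=0.0000 vs cont=4.7771 → 4.7771 [wait]  node(1,1) S=136.8559 payoff=0.0000 vs cont=1.0522 → 1.0522 [wait]  ⇒ S*(1)=-
t_0: node(0,0) S=119.2900 payoff=0.0000 vs cont=3.0036 → 3.0036 [wait]  ⇒ S*(0)=-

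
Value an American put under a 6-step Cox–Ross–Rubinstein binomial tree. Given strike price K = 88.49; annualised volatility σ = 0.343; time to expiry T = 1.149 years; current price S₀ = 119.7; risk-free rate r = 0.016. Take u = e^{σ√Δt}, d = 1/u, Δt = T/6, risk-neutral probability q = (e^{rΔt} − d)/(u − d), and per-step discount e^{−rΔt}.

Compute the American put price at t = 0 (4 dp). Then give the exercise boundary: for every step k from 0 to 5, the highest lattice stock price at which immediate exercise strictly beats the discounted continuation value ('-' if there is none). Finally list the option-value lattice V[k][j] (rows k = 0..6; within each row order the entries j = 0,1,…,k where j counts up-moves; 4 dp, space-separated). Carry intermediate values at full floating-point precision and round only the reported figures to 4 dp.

price = 3.4969
boundary = - - - - 65.6667 76.3014
tree:
3.4969
5.8181 0.9306
9.4809 1.7704 0.0000
15.0168 3.3679 0.0000 0.0000
22.8233 6.4070 0.0000 0.0000 0.0000
31.9758 12.1886 0.0000 0.0000 0.0000 0.0000
39.8526 22.8233 0.0000 0.0000 0.0000 0.0000 0.0000

params: Δt=0.19150 u=1.16195 d=0.86062 q=0.47273 e^(-rΔt)=0.99694
t_6 payoffs: 39.8526 22.8233 0.0000 0.0000 0.0000 0.0000 0.0000
t_5: node(5,0) S=56.5142 payoff=31.9758 vs cont=31.7051 → 31.9758 [stop]  node(5,1) S=76.3014 payoff=12.1886 vs cont=11.9972 → 12.1886 [stop]  node(5,2) S=103.0165 payoff=0.0000 vs cont=0.0000 → 0.0000 [wait]  node(5,3) S=139.0854 payoff=0.0000 vs cont=0.0000 → 0.0000 [wait]  node(5,4) S=187.7829 payoff=0.0000 vs cont=0.0000 → 0.0000 [wait]  node(5,5) S=253.5307 payoff=0.0000 vs cont=0.0000 → 0.0000 [wait]  ⇒ S*(5)=76.3014
t_4: node(4,0) S=65.6667 payoff=22.8233 vs cont=22.5526 → 22.8233 [stop]  node(4,1) S=88.6583 payoff=0.0000 vs cont=6.4070 → 6.4070 [wait]  node(4,2) S=119.7000 payoff=0.0000 vs cont=0.0000 → 0.0000 [wait]  node(4,3) S=161.6102 payoff=0.0000 vs cont=0.0000 → 0.0000 [wait]  node(4,4) S=218.1942 payoff=0.0000 vs cont=0.0000 → 0.0000 [wait]  ⇒ S*(4)=65.6667
t_3: node(3,0) S=76.3014 payoff=12.1886 vs cont=15.0168 → 15.0168 [wait]  node(3,1) S=103.0165 payoff=0.0000 vs cont=3.3679 → 3.3679 [wait]  node(3,2) S=139.0854 payoff=0.0000 vs cont=0.0000 → 0.0000 [wait]  node(3,3) S=187.7829 payoff=0.0000 vs cont=0.0000 → 0.0000 [wait]  ⇒ S*(3)=-
t_2: node(2,0) S=88.6583 payoff=0.0000 vs cont=9.4809 → 9.4809 [wait]  node(2,1) S=119.7000 payoff=0.0000 vs cont=1.7704 → 1.7704 [wait]  node(2,2) S=161.6102 payoff=0.0000 vs cont=0.0000 → 0.0000 [wait]  ⇒ S*(2)=-
t_1: node(1,0) S=103.0165 payoff=0.0000 vs cont=5.8181 → 5.8181 [wait]  node(1,1) S=139.0854 payoff=0.0000 vs cont=0.9306 → 0.9306 [wait]  ⇒ S*(1)=-
t_0: node(0,0) S=119.7000 payoff=0.0000 vs cont=3.4969 → 3.4969 [wait]  ⇒ S*(0)=-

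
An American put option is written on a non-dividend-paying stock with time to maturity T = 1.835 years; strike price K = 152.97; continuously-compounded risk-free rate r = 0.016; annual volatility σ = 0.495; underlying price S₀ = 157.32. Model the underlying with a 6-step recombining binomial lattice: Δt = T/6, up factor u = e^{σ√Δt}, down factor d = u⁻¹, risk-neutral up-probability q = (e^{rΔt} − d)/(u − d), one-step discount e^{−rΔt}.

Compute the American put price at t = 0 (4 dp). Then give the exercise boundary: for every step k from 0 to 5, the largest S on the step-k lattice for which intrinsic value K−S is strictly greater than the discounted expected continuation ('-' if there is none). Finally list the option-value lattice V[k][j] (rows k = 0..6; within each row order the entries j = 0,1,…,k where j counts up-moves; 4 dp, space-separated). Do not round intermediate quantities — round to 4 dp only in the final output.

price = 35.3439
boundary = - - - 69.2030 90.9937 69.2030
tree:
35.3439
48.9361 18.4965
65.4320 28.5571 5.9413
83.7670 42.9037 10.6774 0.0000
100.3394 61.9763 19.1890 0.0000 0.0000
112.9431 83.7670 34.4857 0.0000 0.0000 0.0000
122.5285 100.3394 61.9763 0.0000 0.0000 0.0000 0.0000

Δt=0.30583, u=1.31488, d=0.76053, q=0.44084, disc=e^(-rΔt)=0.99512
k=6 terminal: V=max(K-S,0) → 122.5285 100.3394 61.9763 0.0000 0.0000 0.0000 0.0000
k=5: j=0 S=40.0269 intr=112.9431 cont=112.1964 V=112.9431[EX]; j=1 S=69.2030 intr=83.7670 cont=83.0203 V=83.7670[EX]; j=2 S=119.6458 intr=33.3242 cont=34.4857 V=34.4857[hold]; j=3 S=206.8570 intr=0.0000 cont=0.0000 V=0.0000[hold]; j=4 S=357.6374 intr=0.0000 cont=0.0000 V=0.0000[hold]; j=5 S=618.3233 intr=0.0000 cont=0.0000 V=0.0000[hold]  S*(5)=69.2030
k=4: j=0 S=52.6306 intr=100.3394 cont=99.5927 V=100.3394[EX]; j=1 S=90.9937 intr=61.9763 cont=61.7392 V=61.9763[EX]; j=2 S=157.3200 intr=0.0000 cont=19.1890 V=19.1890[hold]; j=3 S=271.9923 intr=0.0000 cont=0.0000 V=0.0000[hold]; j=4 S=470.2505 intr=0.0000 cont=0.0000 V=0.0000[hold]  S*(4)=90.9937
k=3: j=0 S=69.2030 intr=83.7670 cont=83.0203 V=83.7670[EX]; j=1 S=119.6458 intr=33.3242 cont=42.9037 V=42.9037[hold]; j=2 S=206.8570 intr=0.0000 cont=10.6774 V=10.6774[hold]; j=3 S=357.6374 intr=0.0000 cont=0.0000 V=0.0000[hold]  S*(3)=69.2030
k=2: j=0 S=90.9937 intr=61.9763 cont=65.4320 V=65.4320[hold]; j=1 S=157.3200 intr=0.0000 cont=28.5571 V=28.5571[hold]; j=2 S=271.9923 intr=0.0000 cont=5.9413 V=5.9413[hold]  S*(2)=-
k=1: j=0 S=119.6458 intr=33.3242 cont=48.9361 V=48.9361[hold]; j=1 S=206.8570 intr=0.0000 cont=18.4965 V=18.4965[hold]  S*(1)=-
k=0: j=0 S=157.3200 intr=0.0000 cont=35.3439 V=35.3439[hold]  S*(0)=-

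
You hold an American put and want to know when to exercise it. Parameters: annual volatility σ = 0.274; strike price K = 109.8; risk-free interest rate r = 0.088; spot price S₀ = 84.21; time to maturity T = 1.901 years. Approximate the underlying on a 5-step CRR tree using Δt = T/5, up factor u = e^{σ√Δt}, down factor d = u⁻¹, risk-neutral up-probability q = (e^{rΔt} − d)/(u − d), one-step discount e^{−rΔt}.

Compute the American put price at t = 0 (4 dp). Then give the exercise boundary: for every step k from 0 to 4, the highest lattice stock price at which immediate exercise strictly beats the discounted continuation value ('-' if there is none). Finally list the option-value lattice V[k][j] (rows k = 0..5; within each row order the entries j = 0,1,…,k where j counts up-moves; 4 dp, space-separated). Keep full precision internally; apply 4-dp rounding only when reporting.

price = 25.5900
boundary = 84.2100 71.1197 84.2100 71.1197 84.2100
tree:
25.5900
38.6803 14.5331
49.7357 25.5900 6.6636
59.0726 38.6803 13.2642 1.8430
66.9581 49.7357 25.5900 4.3124 0.0000
73.6178 59.0726 38.6803 10.0903 0.0000 0.0000

Δt=0.38020, u=1.18406, d=0.84455, q=0.55808, disc=e^(-rΔt)=0.96710
k=5 terminal: V=max(K-S,0) → 73.6178 59.0726 38.6803 10.0903 0.0000 0.0000
k=4: j=0 S=42.8419 intr=66.9581 cont=63.3453 V=66.9581[EX]; j=1 S=60.0643 intr=49.7357 cont=46.1229 V=49.7357[EX]; j=2 S=84.2100 intr=25.5900 cont=21.9771 V=25.5900[EX]; j=3 S=118.0623 intr=0.0000 cont=4.3124 V=4.3124[hold]; j=4 S=165.5232 intr=0.0000 cont=0.0000 V=0.0000[hold]  S*(4)=84.2100
k=3: j=0 S=50.7274 intr=59.0726 cont=55.4598 V=59.0726[EX]; j=1 S=71.1197 intr=38.6803 cont=35.0674 V=38.6803[EX]; j=2 S=99.7097 intr=10.0903 cont=13.2642 V=13.2642[hold]; j=3 S=139.7929 intr=0.0000 cont=1.8430 V=1.8430[hold]  S*(3)=71.1197
k=2: j=0 S=60.0643 intr=49.7357 cont=46.1229 V=49.7357[EX]; j=1 S=84.2100 intr=25.5900 cont=23.6901 V=25.5900[EX]; j=2 S=118.0623 intr=0.0000 cont=6.6636 V=6.6636[hold]  S*(2)=84.2100
k=1: j=0 S=71.1197 intr=38.6803 cont=35.0674 V=38.6803[EX]; j=1 S=99.7097 intr=10.0903 cont=14.5331 V=14.5331[hold]  S*(1)=71.1197
k=0: j=0 S=84.2100 intr=25.5900 cont=24.3750 V=25.5900[EX]  S*(0)=84.2100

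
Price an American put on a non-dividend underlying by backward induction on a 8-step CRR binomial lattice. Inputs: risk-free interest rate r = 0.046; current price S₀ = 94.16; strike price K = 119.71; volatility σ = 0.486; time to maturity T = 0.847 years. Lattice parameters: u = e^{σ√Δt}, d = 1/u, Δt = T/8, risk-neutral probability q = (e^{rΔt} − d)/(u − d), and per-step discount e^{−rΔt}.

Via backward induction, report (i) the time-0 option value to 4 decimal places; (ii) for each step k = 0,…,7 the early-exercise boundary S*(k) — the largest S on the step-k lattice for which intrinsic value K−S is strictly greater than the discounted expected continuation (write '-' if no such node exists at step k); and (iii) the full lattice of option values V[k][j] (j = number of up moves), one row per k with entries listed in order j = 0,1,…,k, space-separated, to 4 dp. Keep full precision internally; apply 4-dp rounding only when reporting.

Δt=0.10587  u=1.17133  d=0.85373  q=0.47592  discount=0.99514
step 8 (expiry): payoffs max(K−S,0) = 93.1369 83.2515 69.6887 51.0805 25.5500 0.0000 0.0000 0.0000 0.0000
step 7: (k=7,j=0): S=31.1258, (K−S)⁺=88.5842, hold=88.0026 ⇒ V=88.5842 exercise | (k=7,j=1): S=42.7048, (K−S)⁺=77.0052, hold=76.4236 ⇒ V=77.0052 exercise | (k=7,j=2): S=58.5912, (K−S)⁺=61.1188, hold=60.5372 ⇒ V=61.1188 exercise | (k=7,j=3): S=80.3875, (K−S)⁺=39.3225, hold=38.7409 ⇒ V=39.3225 exercise | (k=7,j=4): S=110.2921, (K−S)⁺=9.4179, hold=13.3252 ⇒ V=13.3252 continue | (k=7,j=5): S=151.3214, (K−S)⁺=0.0000, hold=0.0000 ⇒ V=0.0000 continue | (k=7,j=6): S=207.6138, (K−S)⁺=0.0000, hold=0.0000 ⇒ V=0.0000 continue | (k=7,j=7): S=284.8473, (K−S)⁺=0.0000, hold=0.0000 ⇒ V=0.0000 continue  boundary S*=80.3875
step 6: (k=6,j=0): S=36.4585, (K−S)⁺=83.2515, hold=82.6699 ⇒ V=83.2515 exercise | (k=6,j=1): S=50.0213, (K−S)⁺=69.6887, hold=69.1071 ⇒ V=69.6887 exercise | (k=6,j=2): S=68.6295, (K−S)⁺=51.0805, hold=50.4989 ⇒ V=51.0805 exercise | (k=6,j=3): S=94.1600, (K−S)⁺=25.5500, hold=26.8189 ⇒ V=26.8189 continue | (k=6,j=4): S=129.1880, (K−S)⁺=0.0000, hold=6.9495 ⇒ V=6.9495 continue | (k=6,j=5): S=177.2467, (K−S)⁺=0.0000, hold=0.0000 ⇒ V=0.0000 continue | (k=6,j=6): S=243.1835, (K−S)⁺=0.0000, hold=0.0000 ⇒ V=0.0000 continue  boundary S*=68.6295
step 5: (k=5,j=0): S=42.7048, (K−S)⁺=77.0052, hold=76.4236 ⇒ V=77.0052 exercise | (k=5,j=1): S=58.5912, (K−S)⁺=61.1188, hold=60.5372 ⇒ V=61.1188 exercise | (k=5,j=2): S=80.3875, (K−S)⁺=39.3225, hold=39.3419 ⇒ V=39.3419 continue | (k=5,j=3): S=110.2921, (K−S)⁺=9.4179, hold=17.2783 ⇒ V=17.2783 continue | (k=5,j=4): S=151.3214, (K−S)⁺=0.0000, hold=3.6244 ⇒ V=3.6244 continue | (k=5,j=5): S=207.6138, (K−S)⁺=0.0000, hold=0.0000 ⇒ V=0.0000 continue  boundary S*=58.5912
step 4: (k=4,j=0): S=50.0213, (K−S)⁺=69.6887, hold=69.1071 ⇒ V=69.6887 exercise | (k=4,j=1): S=68.6295, (K−S)⁺=51.0805, hold=50.5081 ⇒ V=51.0805 exercise | (k=4,j=2): S=94.1600, (K−S)⁺=25.5500, hold=28.7013 ⇒ V=28.7013 continue | (k=4,j=3): S=129.1880, (K−S)⁺=0.0000, hold=10.7278 ⇒ V=10.7278 continue | (k=4,j=4): S=177.2467, (K−S)⁺=0.0000, hold=1.8903 ⇒ V=1.8903 continue  boundary S*=68.6295
step 3: (k=3,j=0): S=58.5912, (K−S)⁺=61.1188, hold=60.5372 ⇒ V=61.1188 exercise | (k=3,j=1): S=80.3875, (K−S)⁺=39.3225, hold=40.2334 ⇒ V=40.2334 continue | (k=3,j=2): S=110.2921, (K−S)⁺=9.4179, hold=20.0494 ⇒ V=20.0494 continue | (k=3,j=3): S=151.3214, (K−S)⁺=0.0000, hold=6.4901 ⇒ V=6.4901 continue  boundary S*=58.5912
step 2: (k=2,j=0): S=68.6295, (K−S)⁺=51.0805, hold=50.9303 ⇒ V=51.0805 exercise | (k=2,j=1): S=94.1600, (K−S)⁺=25.5500, hold=30.4786 ⇒ V=30.4786 continue | (k=2,j=2): S=129.1880, (K−S)⁺=0.0000, hold=13.5302 ⇒ V=13.5302 continue  boundary S*=68.6295
step 1: (k=1,j=0): S=80.3875, (K−S)⁺=39.3225, hold=41.0751 ⇒ V=41.0751 continue | (k=1,j=1): S=110.2921, (K−S)⁺=9.4179, hold=22.3036 ⇒ V=22.3036 continue  boundary S*=-
step 0: (k=0,j=0): S=94.1600, (K−S)⁺=25.5500, hold=31.9853 ⇒ V=31.9853 continue  boundary S*=-

price = 31.9853
boundary = - - 68.6295 58.5912 68.6295 58.5912 68.6295 80.3875
tree:
31.9853
41.0751 22.3036
51.0805 30.4786 13.5302
61.1188 40.2334 20.0494 6.4901
69.6887 51.0805 28.7013 10.7278 1.8903
77.0052 61.1188 39.3419 17.2783 3.6244 0.0000
83.2515 69.6887 51.0805 26.8189 6.9495 0.0000 0.0000
88.5842 77.0052 61.1188 39.3225 13.3252 0.0000 0.0000 0.0000
93.1369 83.2515 69.6887 51.0805 25.5500 0.0000 0.0000 0.0000 0.0000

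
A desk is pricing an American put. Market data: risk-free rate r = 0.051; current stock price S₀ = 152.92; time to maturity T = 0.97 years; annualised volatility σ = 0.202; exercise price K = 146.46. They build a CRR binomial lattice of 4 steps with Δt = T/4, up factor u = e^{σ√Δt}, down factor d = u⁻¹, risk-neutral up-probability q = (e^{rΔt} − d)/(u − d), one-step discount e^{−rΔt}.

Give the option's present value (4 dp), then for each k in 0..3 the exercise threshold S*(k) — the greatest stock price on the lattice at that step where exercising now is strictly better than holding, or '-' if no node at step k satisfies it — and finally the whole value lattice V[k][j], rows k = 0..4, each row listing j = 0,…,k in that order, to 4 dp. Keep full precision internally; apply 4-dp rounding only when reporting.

price = 6.5446
boundary = - - 125.3322 113.4650
tree:
6.5446
11.9895 2.0128
21.1278 4.4070 0.0000
32.9950 9.6494 0.0000 0.0000
43.7385 21.1278 0.0000 0.0000 0.0000

params: Δt=0.24250 u=1.10459 d=0.90531 q=0.53760 e^(-rΔt)=0.98771
t_4 payoffs: 43.7385 21.1278 0.0000 0.0000 0.0000
t_3: node(3,0) S=113.4650 payoff=32.9950 vs cont=31.1948 → 32.9950 [stop]  node(3,1) S=138.4406 payoff=8.0194 vs cont=9.6494 → 9.6494 [wait]  node(3,2) S=168.9138 payoff=0.0000 vs cont=0.0000 → 0.0000 [wait]  node(3,3) S=206.0946 payoff=0.0000 vs cont=0.0000 → 0.0000 [wait]  ⇒ S*(3)=113.4650
t_2: node(2,0) S=125.3322 payoff=21.1278 vs cont=20.1931 → 21.1278 [stop]  node(2,1) S=152.9200 payoff=0.0000 vs cont=4.4070 → 4.4070 [wait]  node(2,2) S=186.5803 payoff=0.0000 vs cont=0.0000 → 0.0000 [wait]  ⇒ S*(2)=125.3322
t_1: node(1,0) S=138.4406 payoff=8.0194 vs cont=11.9895 → 11.9895 [wait]  node(1,1) S=168.9138 payoff=0.0000 vs cont=2.0128 → 2.0128 [wait]  ⇒ S*(1)=-
t_0: node(0,0) S=152.9200 payoff=0.0000 vs cont=6.5446 → 6.5446 [wait]  ⇒ S*(0)=-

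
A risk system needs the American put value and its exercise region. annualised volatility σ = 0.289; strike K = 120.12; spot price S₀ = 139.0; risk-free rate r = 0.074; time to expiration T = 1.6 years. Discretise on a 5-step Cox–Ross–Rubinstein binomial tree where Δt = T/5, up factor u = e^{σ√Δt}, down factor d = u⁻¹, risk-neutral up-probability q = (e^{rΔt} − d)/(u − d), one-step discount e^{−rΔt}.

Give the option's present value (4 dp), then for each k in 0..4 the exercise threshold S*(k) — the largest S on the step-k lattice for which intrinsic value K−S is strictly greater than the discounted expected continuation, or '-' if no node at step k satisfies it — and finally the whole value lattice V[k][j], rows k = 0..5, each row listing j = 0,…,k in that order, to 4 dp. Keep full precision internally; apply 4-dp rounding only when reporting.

price = 6.6169
boundary = - - - 85.1168 100.2340
tree:
6.6169
11.9733 2.2062
20.9710 4.6029 0.1987
35.0032 9.5801 0.4350 0.0000
47.8404 19.8860 0.9521 0.0000 0.0000
58.7416 35.0032 2.0839 0.0000 0.0000 0.0000

Δt=0.32000  u=1.17761  d=0.84918  q=0.53218  discount=0.97660
step 5 (expiry): payoffs max(K−S,0) = 58.7416 35.0032 2.0839 0.0000 0.0000 0.0000
step 4: (k=4,j=0): S=72.2796, (K−S)⁺=47.8404, hold=45.0294 ⇒ V=47.8404 exercise | (k=4,j=1): S=100.2340, (K−S)⁺=19.8860, hold=17.0749 ⇒ V=19.8860 exercise | (k=4,j=2): S=139.0000, (K−S)⁺=0.0000, hold=0.9521 ⇒ V=0.9521 continue | (k=4,j=3): S=192.7589, (K−S)⁺=0.0000, hold=0.0000 ⇒ V=0.0000 continue | (k=4,j=4): S=267.3093, (K−S)⁺=0.0000, hold=0.0000 ⇒ V=0.0000 continue  boundary S*=100.2340
step 3: (k=3,j=0): S=85.1168, (K−S)⁺=35.0032, hold=32.1922 ⇒ V=35.0032 exercise | (k=3,j=1): S=118.0361, (K−S)⁺=2.0839, hold=9.5801 ⇒ V=9.5801 continue | (k=3,j=2): S=163.6872, (K−S)⁺=0.0000, hold=0.4350 ⇒ V=0.4350 continue | (k=3,j=3): S=226.9939, (K−S)⁺=0.0000, hold=0.0000 ⇒ V=0.0000 continue  boundary S*=85.1168
step 2: (k=2,j=0): S=100.2340, (K−S)⁺=19.8860, hold=20.9710 ⇒ V=20.9710 continue | (k=2,j=1): S=139.0000, (K−S)⁺=0.0000, hold=4.6029 ⇒ V=4.6029 continue | (k=2,j=2): S=192.7589, (K−S)⁺=0.0000, hold=0.1987 ⇒ V=0.1987 continue  boundary S*=-
step 1: (k=1,j=0): S=118.0361, (K−S)⁺=2.0839, hold=11.9733 ⇒ V=11.9733 continue | (k=1,j=1): S=163.6872, (K−S)⁺=0.0000, hold=2.2062 ⇒ V=2.2062 continue  boundary S*=-
step 0: (k=0,j=0): S=139.0000, (K−S)⁺=0.0000, hold=6.6169 ⇒ V=6.6169 continue  boundary S*=-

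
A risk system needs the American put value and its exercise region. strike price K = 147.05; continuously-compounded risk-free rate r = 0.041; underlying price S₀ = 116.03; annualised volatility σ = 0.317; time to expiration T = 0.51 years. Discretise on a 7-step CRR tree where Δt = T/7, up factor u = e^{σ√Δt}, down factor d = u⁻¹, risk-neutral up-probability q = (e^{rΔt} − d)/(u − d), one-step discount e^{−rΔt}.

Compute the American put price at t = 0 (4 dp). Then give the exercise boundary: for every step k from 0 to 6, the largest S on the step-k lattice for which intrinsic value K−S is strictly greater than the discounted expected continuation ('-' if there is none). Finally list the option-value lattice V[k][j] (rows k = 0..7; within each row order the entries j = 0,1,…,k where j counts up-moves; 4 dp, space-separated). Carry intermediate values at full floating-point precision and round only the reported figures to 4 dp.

Δt=0.07286  u=1.08933  d=0.91799  q=0.49608  discount=0.99702
step 7 (expiry): payoffs max(K−S,0) = 83.3047 71.4070 57.2887 40.5352 20.6548 0.0000 0.0000 0.0000
step 6: (k=6,j=0): S=69.4398, (K−S)⁺=77.6102, hold=77.1716 ⇒ V=77.6102 exercise | (k=6,j=1): S=82.4003, (K−S)⁺=64.6497, hold=64.2111 ⇒ V=64.6497 exercise | (k=6,j=2): S=97.7799, (K−S)⁺=49.2701, hold=48.8315 ⇒ V=49.2701 exercise | (k=6,j=3): S=116.0300, (K−S)⁺=31.0200, hold=30.5814 ⇒ V=31.0200 exercise | (k=6,j=4): S=137.6864, (K−S)⁺=9.3636, hold=10.3773 ⇒ V=10.3773 continue | (k=6,j=5): S=163.3848, (K−S)⁺=0.0000, hold=0.0000 ⇒ V=0.0000 continue | (k=6,j=6): S=193.8797, (K−S)⁺=0.0000, hold=0.0000 ⇒ V=0.0000 continue  boundary S*=116.0300
step 5: (k=5,j=0): S=75.6430, (K−S)⁺=71.4070, hold=70.9684 ⇒ V=71.4070 exercise | (k=5,j=1): S=89.7613, (K−S)⁺=57.2887, hold=56.8501 ⇒ V=57.2887 exercise | (k=5,j=2): S=106.5148, (K−S)⁺=40.5352, hold=40.0966 ⇒ V=40.5352 exercise | (k=5,j=3): S=126.3952, (K−S)⁺=20.6548, hold=20.7175 ⇒ V=20.7175 continue | (k=5,j=4): S=149.9862, (K−S)⁺=0.0000, hold=5.2137 ⇒ V=5.2137 continue | (k=5,j=5): S=177.9803, (K−S)⁺=0.0000, hold=0.0000 ⇒ V=0.0000 continue  boundary S*=106.5148
step 4: (k=4,j=0): S=82.4003, (K−S)⁺=64.6497, hold=64.2111 ⇒ V=64.6497 exercise | (k=4,j=1): S=97.7799, (K−S)⁺=49.2701, hold=48.8315 ⇒ V=49.2701 exercise | (k=4,j=2): S=116.0300, (K−S)⁺=31.0200, hold=30.6124 ⇒ V=31.0200 exercise | (k=4,j=3): S=137.6864, (K−S)⁺=9.3636, hold=12.9875 ⇒ V=12.9875 continue | (k=4,j=4): S=163.3848, (K−S)⁺=0.0000, hold=2.6194 ⇒ V=2.6194 continue  boundary S*=116.0300
step 3: (k=3,j=0): S=89.7613, (K−S)⁺=57.2887, hold=56.8501 ⇒ V=57.2887 exercise | (k=3,j=1): S=106.5148, (K−S)⁺=40.5352, hold=40.0966 ⇒ V=40.5352 exercise | (k=3,j=2): S=126.3952, (K−S)⁺=20.6548, hold=22.0086 ⇒ V=22.0086 continue | (k=3,j=3): S=149.9862, (K−S)⁺=0.0000, hold=7.8207 ⇒ V=7.8207 continue  boundary S*=106.5148
step 2: (k=2,j=0): S=97.7799, (K−S)⁺=49.2701, hold=48.8315 ⇒ V=49.2701 exercise | (k=2,j=1): S=116.0300, (K−S)⁺=31.0200, hold=31.2510 ⇒ V=31.2510 continue | (k=2,j=2): S=137.6864, (K−S)⁺=9.3636, hold=14.9256 ⇒ V=14.9256 continue  boundary S*=97.7799
step 1: (k=1,j=0): S=106.5148, (K−S)⁺=40.5352, hold=40.2108 ⇒ V=40.5352 exercise | (k=1,j=1): S=126.3952, (K−S)⁺=20.6548, hold=23.0832 ⇒ V=23.0832 continue  boundary S*=106.5148
step 0: (k=0,j=0): S=116.0300, (K−S)⁺=31.0200, hold=31.7825 ⇒ V=31.7825 continue  boundary S*=-

price = 31.7825
boundary = - 106.5148 97.7799 106.5148 116.0300 106.5148 116.0300
tree:
31.7825
40.5352 23.0832
49.2701 31.2510 14.9256
57.2887 40.5352 22.0086 7.8207
64.6497 49.2701 31.0200 12.9875 2.6194
71.4070 57.2887 40.5352 20.7175 5.2137 0.0000
77.6102 64.6497 49.2701 31.0200 10.3773 0.0000 0.0000
83.3047 71.4070 57.2887 40.5352 20.6548 0.0000 0.0000 0.0000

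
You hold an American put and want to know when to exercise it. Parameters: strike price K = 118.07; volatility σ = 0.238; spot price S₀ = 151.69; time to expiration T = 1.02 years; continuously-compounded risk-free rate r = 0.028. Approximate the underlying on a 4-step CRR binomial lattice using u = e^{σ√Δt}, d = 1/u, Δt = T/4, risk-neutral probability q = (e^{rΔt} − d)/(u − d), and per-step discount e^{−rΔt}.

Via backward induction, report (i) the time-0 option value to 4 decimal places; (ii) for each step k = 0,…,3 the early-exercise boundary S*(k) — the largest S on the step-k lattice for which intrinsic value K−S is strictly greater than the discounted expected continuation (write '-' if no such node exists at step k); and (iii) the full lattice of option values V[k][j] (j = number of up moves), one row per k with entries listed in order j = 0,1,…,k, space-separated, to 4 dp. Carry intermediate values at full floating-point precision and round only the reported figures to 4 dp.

price = 1.5071
boundary = - - - 105.7721
tree:
1.5071
3.0342 0.0000
6.1085 0.0000 0.0000
12.2979 0.0000 0.0000 0.0000
24.2758 0.0000 0.0000 0.0000 0.0000

Δt=0.25500, u=1.12770, d=0.88676, q=0.49973, disc=e^(-rΔt)=0.99289
k=4 terminal: V=max(K-S,0) → 24.2758 0.0000 0.0000 0.0000 0.0000
k=3: j=0 S=105.7721 intr=12.2979 cont=12.0581 V=12.2979[EX]; j=1 S=134.5122 intr=0.0000 cont=0.0000 V=0.0000[hold]; j=2 S=171.0615 intr=0.0000 cont=0.0000 V=0.0000[hold]; j=3 S=217.5419 intr=0.0000 cont=0.0000 V=0.0000[hold]  S*(3)=105.7721
k=2: j=0 S=119.2797 intr=0.0000 cont=6.1085 V=6.1085[hold]; j=1 S=151.6900 intr=0.0000 cont=0.0000 V=0.0000[hold]; j=2 S=192.9068 intr=0.0000 cont=0.0000 V=0.0000[hold]  S*(2)=-
k=1: j=0 S=134.5122 intr=0.0000 cont=3.0342 V=3.0342[hold]; j=1 S=171.0615 intr=0.0000 cont=0.0000 V=0.0000[hold]  S*(1)=-
k=0: j=0 S=151.6900 intr=0.0000 cont=1.5071 V=1.5071[hold]  S*(0)=-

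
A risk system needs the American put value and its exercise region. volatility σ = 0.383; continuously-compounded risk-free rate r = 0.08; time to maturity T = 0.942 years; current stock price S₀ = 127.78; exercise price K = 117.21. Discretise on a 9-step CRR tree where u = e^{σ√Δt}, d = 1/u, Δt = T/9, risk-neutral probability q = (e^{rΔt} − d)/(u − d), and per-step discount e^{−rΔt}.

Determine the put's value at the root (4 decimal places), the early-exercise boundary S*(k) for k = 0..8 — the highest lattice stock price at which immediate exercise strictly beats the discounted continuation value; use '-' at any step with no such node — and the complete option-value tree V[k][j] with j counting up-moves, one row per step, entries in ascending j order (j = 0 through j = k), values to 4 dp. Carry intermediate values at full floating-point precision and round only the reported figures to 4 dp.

params: Δt=0.10467 u=1.13191 d=0.88346 q=0.50291 e^(-rΔt)=0.99166
t_9 payoffs: 75.3166 63.5350 48.4402 29.1003 4.3215 0.0000 0.0000 0.0000 0.0000 0.0000
t_8: node(8,0) S=47.4197 payoff=69.7903 vs cont=68.8130 → 69.7903 [stop]  node(8,1) S=60.7554 payoff=56.4546 vs cont=55.4773 → 56.4546 [stop]  node(8,2) S=77.8414 payoff=39.3686 vs cont=38.3912 → 39.3686 [stop]  node(8,3) S=99.7325 payoff=17.4775 vs cont=16.5001 → 17.4775 [stop]  node(8,4) S=127.7800 payoff=0.0000 vs cont=2.1303 → 2.1303 [wait]  node(8,5) S=163.7152 payoff=0.0000 vs cont=0.0000 → 0.0000 [wait]  node(8,6) S=209.7563 payoff=0.0000 vs cont=0.0000 → 0.0000 [wait]  node(8,7) S=268.7453 payoff=0.0000 vs cont=0.0000 → 0.0000 [wait]  node(8,8) S=344.3237 payoff=0.0000 vs cont=0.0000 → 0.0000 [wait]  ⇒ S*(8)=99.7325
t_7: node(7,0) S=53.6750 payoff=63.5350 vs cont=62.5577 → 63.5350 [stop]  node(7,1) S=68.7698 payoff=48.4402 vs cont=47.4628 → 48.4402 [stop]  node(7,2) S=88.1097 payoff=29.1003 vs cont=28.1229 → 29.1003 [stop]  node(7,3) S=112.8885 payoff=4.3215 vs cont=9.6779 → 9.6779 [wait]  node(7,4) S=144.6358 payoff=0.0000 vs cont=1.0501 → 1.0501 [wait]  node(7,5) S=185.3113 payoff=0.0000 vs cont=0.0000 → 0.0000 [wait]  node(7,6) S=237.4258 payoff=0.0000 vs cont=0.0000 → 0.0000 [wait]  node(7,7) S=304.1963 payoff=0.0000 vs cont=0.0000 → 0.0000 [wait]  ⇒ S*(7)=88.1097
t_6: node(6,0) S=60.7554 payoff=56.4546 vs cont=55.4773 → 56.4546 [stop]  node(6,1) S=77.8414 payoff=39.3686 vs cont=38.3912 → 39.3686 [stop]  node(6,2) S=99.7325 payoff=17.4775 vs cont=19.1714 → 19.1714 [wait]  node(6,3) S=127.7800 payoff=0.0000 vs cont=5.2944 → 5.2944 [wait]  node(6,4) S=163.7152 payoff=0.0000 vs cont=0.5177 → 0.5177 [wait]  node(6,5) S=209.7563 payoff=0.0000 vs cont=0.0000 → 0.0000 [wait]  node(6,6) S=268.7453 payoff=0.0000 vs cont=0.0000 → 0.0000 [wait]  ⇒ S*(6)=77.8414
t_5: node(5,0) S=68.7698 payoff=48.4402 vs cont=47.4628 → 48.4402 [stop]  node(5,1) S=88.1097 payoff=29.1003 vs cont=28.9677 → 29.1003 [stop]  node(5,2) S=112.8885 payoff=4.3215 vs cont=12.0909 → 12.0909 [wait]  node(5,3) S=144.6358 payoff=0.0000 vs cont=2.8680 → 2.8680 [wait]  node(5,4) S=185.3113 payoff=0.0000 vs cont=0.2552 → 0.2552 [wait]  node(5,5) S=237.4258 payoff=0.0000 vs cont=0.0000 → 0.0000 [wait]  ⇒ S*(5)=88.1097
t_4: node(4,0) S=77.8414 payoff=39.3686 vs cont=38.3912 → 39.3686 [stop]  node(4,1) S=99.7325 payoff=17.4775 vs cont=20.3749 → 20.3749 [wait]  node(4,2) S=127.7800 payoff=0.0000 vs cont=7.3905 → 7.3905 [wait]  node(4,3) S=163.7152 payoff=0.0000 vs cont=1.5411 → 1.5411 [wait]  node(4,4) S=209.7563 payoff=0.0000 vs cont=0.1258 → 0.1258 [wait]  ⇒ S*(4)=77.8414
t_3: node(3,0) S=88.1097 payoff=29.1003 vs cont=29.5679 → 29.5679 [wait]  node(3,1) S=112.8885 payoff=4.3215 vs cont=13.7295 → 13.7295 [wait]  node(3,2) S=144.6358 payoff=0.0000 vs cont=4.4117 → 4.4117 [wait]  node(3,3) S=185.3113 payoff=0.0000 vs cont=0.8224 → 0.8224 [wait]  ⇒ S*(3)=-
t_2: node(2,0) S=99.7325 payoff=17.4775 vs cont=21.4226 → 21.4226 [wait]  node(2,1) S=127.7800 payoff=0.0000 vs cont=8.9681 → 8.9681 [wait]  node(2,2) S=163.7152 payoff=0.0000 vs cont=2.5849 → 2.5849 [wait]  ⇒ S*(2)=-
t_1: node(1,0) S=112.8885 payoff=4.3215 vs cont=15.0328 → 15.0328 [wait]  node(1,1) S=144.6358 payoff=0.0000 vs cont=5.7099 → 5.7099 [wait]  ⇒ S*(1)=-
t_0: node(0,0) S=127.7800 payoff=0.0000 vs cont=10.2580 → 10.2580 [wait]  ⇒ S*(0)=-

price = 10.2580
boundary = - - - - 77.8414 88.1097 77.8414 88.1097 99.7325
tree:
10.2580
15.0328 5.7099
21.4226 8.9681 2.5849
29.5679 13.7295 4.4117 0.8224
39.3686 20.3749 7.3905 1.5411 0.1258
48.4402 29.1003 12.0909 2.8680 0.2552 0.0000
56.4546 39.3686 19.1714 5.2944 0.5177 0.0000 0.0000
63.5350 48.4402 29.1003 9.6779 1.0501 0.0000 0.0000 0.0000
69.7903 56.4546 39.3686 17.4775 2.1303 0.0000 0.0000 0.0000 0.0000
75.3166 63.5350 48.4402 29.1003 4.3215 0.0000 0.0000 0.0000 0.0000 0.0000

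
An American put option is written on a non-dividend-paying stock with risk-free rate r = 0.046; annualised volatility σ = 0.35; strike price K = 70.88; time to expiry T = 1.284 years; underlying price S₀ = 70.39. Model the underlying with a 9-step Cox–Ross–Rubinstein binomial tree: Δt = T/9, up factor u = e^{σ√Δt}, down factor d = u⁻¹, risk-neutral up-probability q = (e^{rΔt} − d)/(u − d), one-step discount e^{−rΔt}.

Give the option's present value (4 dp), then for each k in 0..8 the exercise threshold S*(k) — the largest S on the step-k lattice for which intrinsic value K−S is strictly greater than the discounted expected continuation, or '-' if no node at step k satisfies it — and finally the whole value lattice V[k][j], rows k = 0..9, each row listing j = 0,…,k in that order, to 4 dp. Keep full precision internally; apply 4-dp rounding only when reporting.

Δt=0.14267, u=1.14134, d=0.87617, q=0.49183, disc=e^(-rΔt)=0.99346
k=9 terminal: V=max(K-S,0) → 49.4615 42.9792 34.5351 23.5354 9.2067 0.0000 0.0000 0.0000 0.0000 0.0000
k=8: j=0 S=24.4458 intr=46.4342 cont=45.9706 V=46.4342[EX]; j=1 S=31.8442 intr=39.0358 cont=38.5722 V=39.0358[EX]; j=2 S=41.4818 intr=29.3982 cont=28.9346 V=29.3982[EX]; j=3 S=54.0361 intr=16.8439 cont=16.3803 V=16.8439[EX]; j=4 S=70.3900 intr=0.4900 cont=4.6480 V=4.6480[hold]; j=5 S=91.6934 intr=0.0000 cont=0.0000 V=0.0000[hold]; j=6 S=119.4441 intr=0.0000 cont=0.0000 V=0.0000[hold]; j=7 S=155.5936 intr=0.0000 cont=0.0000 V=0.0000[hold]; j=8 S=202.6836 intr=0.0000 cont=0.0000 V=0.0000[hold]  S*(8)=54.0361
k=7: j=0 S=27.9008 intr=42.9792 cont=42.5155 V=42.9792[EX]; j=1 S=36.3449 intr=34.5351 cont=34.0714 V=34.5351[EX]; j=2 S=47.3446 intr=23.5354 cont=23.0717 V=23.5354[EX]; j=3 S=61.6733 intr=9.2067 cont=10.7746 V=10.7746[hold]; j=4 S=80.3386 intr=0.0000 cont=2.3465 V=2.3465[hold]; j=5 S=104.6529 intr=0.0000 cont=0.0000 V=0.0000[hold]; j=6 S=136.3258 intr=0.0000 cont=0.0000 V=0.0000[hold]; j=7 S=177.5845 intr=0.0000 cont=0.0000 V=0.0000[hold]  S*(7)=47.3446
k=6: j=0 S=31.8442 intr=39.0358 cont=38.5722 V=39.0358[EX]; j=1 S=41.4818 intr=29.3982 cont=28.9346 V=29.3982[EX]; j=2 S=54.0361 intr=16.8439 cont=17.1464 V=17.1464[hold]; j=3 S=70.3900 intr=0.4900 cont=6.5861 V=6.5861[hold]; j=4 S=91.6934 intr=0.0000 cont=1.1846 V=1.1846[hold]; j=5 S=119.4441 intr=0.0000 cont=0.0000 V=0.0000[hold]; j=6 S=155.5936 intr=0.0000 cont=0.0000 V=0.0000[hold]  S*(6)=41.4818
k=5: j=0 S=36.3449 intr=34.5351 cont=34.0714 V=34.5351[EX]; j=1 S=47.3446 intr=23.5354 cont=23.2195 V=23.5354[EX]; j=2 S=61.6733 intr=9.2067 cont=11.8743 V=11.8743[hold]; j=3 S=80.3386 intr=0.0000 cont=3.9038 V=3.9038[hold]; j=4 S=104.6529 intr=0.0000 cont=0.5981 V=0.5981[hold]; j=5 S=136.3258 intr=0.0000 cont=0.0000 V=0.0000[hold]  S*(5)=47.3446
k=4: j=0 S=41.4818 intr=29.3982 cont=28.9346 V=29.3982[EX]; j=1 S=54.0361 intr=16.8439 cont=17.6837 V=17.6837[hold]; j=2 S=70.3900 intr=0.4900 cont=7.9022 V=7.9022[hold]; j=3 S=91.6934 intr=0.0000 cont=2.2630 V=2.2630[hold]; j=4 S=119.4441 intr=0.0000 cont=0.3019 V=0.3019[hold]  S*(4)=41.4818
k=3: j=0 S=47.3446 intr=23.5354 cont=23.4821 V=23.5354[EX]; j=1 S=61.6733 intr=9.2067 cont=12.7887 V=12.7887[hold]; j=2 S=80.3386 intr=0.0000 cont=5.0951 V=5.0951[hold]; j=3 S=104.6529 intr=0.0000 cont=1.2900 V=1.2900[hold]  S*(3)=47.3446
k=2: j=0 S=54.0361 intr=16.8439 cont=18.1305 V=18.1305[hold]; j=1 S=70.3900 intr=0.4900 cont=8.9459 V=8.9459[hold]; j=2 S=91.6934 intr=0.0000 cont=3.2026 V=3.2026[hold]  S*(2)=-
k=1: j=0 S=61.6733 intr=9.2067 cont=13.5242 V=13.5242[hold]; j=1 S=80.3386 intr=0.0000 cont=6.0811 V=6.0811[hold]  S*(1)=-
k=0: j=0 S=70.3900 intr=0.4900 cont=9.7989 V=9.7989[hold]  S*(0)=-

price = 9.7989
boundary = - - - 47.3446 41.4818 47.3446 41.4818 47.3446 54.0361
tree:
9.7989
13.5242 6.0811
18.1305 8.9459 3.2026
23.5354 12.7887 5.0951 1.2900
29.3982 17.6837 7.9022 2.2630 0.3019
34.5351 23.5354 11.8743 3.9038 0.5981 0.0000
39.0358 29.3982 17.1464 6.5861 1.1846 0.0000 0.0000
42.9792 34.5351 23.5354 10.7746 2.3465 0.0000 0.0000 0.0000
46.4342 39.0358 29.3982 16.8439 4.6480 0.0000 0.0000 0.0000 0.0000
49.4615 42.9792 34.5351 23.5354 9.2067 0.0000 0.0000 0.0000 0.0000 0.0000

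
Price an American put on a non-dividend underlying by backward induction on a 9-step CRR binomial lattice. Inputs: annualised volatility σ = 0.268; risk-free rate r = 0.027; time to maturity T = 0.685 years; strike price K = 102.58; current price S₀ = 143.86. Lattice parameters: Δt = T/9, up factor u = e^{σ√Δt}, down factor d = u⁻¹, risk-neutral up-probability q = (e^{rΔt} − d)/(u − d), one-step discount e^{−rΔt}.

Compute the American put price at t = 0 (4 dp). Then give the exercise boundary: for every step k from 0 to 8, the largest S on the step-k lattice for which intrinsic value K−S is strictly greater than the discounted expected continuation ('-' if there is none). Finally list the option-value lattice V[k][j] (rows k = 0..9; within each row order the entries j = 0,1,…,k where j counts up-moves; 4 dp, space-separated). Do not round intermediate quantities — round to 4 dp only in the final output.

Δt=0.07611  u=1.07674  d=0.92873  q=0.49542  discount=0.99795
step 9 (expiry): payoffs max(K−S,0) = 28.6283 16.8429 3.1794 0.0000 0.0000 0.0000 0.0000 0.0000 0.0000 0.0000
step 8: (k=8,j=0): S=79.6266, (K−S)⁺=22.9534, hold=22.7428 ⇒ V=22.9534 exercise | (k=8,j=1): S=92.3164, (K−S)⁺=10.2636, hold=10.0530 ⇒ V=10.2636 exercise | (k=8,j=2): S=107.0284, (K−S)⁺=0.0000, hold=1.6010 ⇒ V=1.6010 continue | (k=8,j=3): S=124.0851, (K−S)⁺=0.0000, hold=0.0000 ⇒ V=0.0000 continue | (k=8,j=4): S=143.8600, (K−S)⁺=0.0000, hold=0.0000 ⇒ V=0.0000 continue | (k=8,j=5): S=166.7863, (K−S)⁺=0.0000, hold=0.0000 ⇒ V=0.0000 continue | (k=8,j=6): S=193.3663, (K−S)⁺=0.0000, hold=0.0000 ⇒ V=0.0000 continue | (k=8,j=7): S=224.1823, (K−S)⁺=0.0000, hold=0.0000 ⇒ V=0.0000 continue | (k=8,j=8): S=259.9092, (K−S)⁺=0.0000, hold=0.0000 ⇒ V=0.0000 continue  boundary S*=92.3164
step 7: (k=7,j=0): S=85.7371, (K−S)⁺=16.8429, hold=16.6324 ⇒ V=16.8429 exercise | (k=7,j=1): S=99.4006, (K−S)⁺=3.1794, hold=5.9597 ⇒ V=5.9597 continue | (k=7,j=2): S=115.2416, (K−S)⁺=0.0000, hold=0.8061 ⇒ V=0.8061 continue | (k=7,j=3): S=133.6072, (K−S)⁺=0.0000, hold=0.0000 ⇒ V=0.0000 continue | (k=7,j=4): S=154.8996, (K−S)⁺=0.0000, hold=0.0000 ⇒ V=0.0000 continue | (k=7,j=5): S=179.5853, (K−S)⁺=0.0000, hold=0.0000 ⇒ V=0.0000 continue | (k=7,j=6): S=208.2050, (K−S)⁺=0.0000, hold=0.0000 ⇒ V=0.0000 continue | (k=7,j=7): S=241.3857, (K−S)⁺=0.0000, hold=0.0000 ⇒ V=0.0000 continue  boundary S*=85.7371
step 6: (k=6,j=0): S=92.3164, (K−S)⁺=10.2636, hold=11.4276 ⇒ V=11.4276 continue | (k=6,j=1): S=107.0284, (K−S)⁺=0.0000, hold=3.3995 ⇒ V=3.3995 continue | (k=6,j=2): S=124.0851, (K−S)⁺=0.0000, hold=0.4059 ⇒ V=0.4059 continue | (k=6,j=3): S=143.8600, (K−S)⁺=0.0000, hold=0.0000 ⇒ V=0.0000 continue | (k=6,j=4): S=166.7863, (K−S)⁺=0.0000, hold=0.0000 ⇒ V=0.0000 continue | (k=6,j=5): S=193.3663, (K−S)⁺=0.0000, hold=0.0000 ⇒ V=0.0000 continue | (k=6,j=6): S=224.1823, (K−S)⁺=0.0000, hold=0.0000 ⇒ V=0.0000 continue  boundary S*=-
step 5: (k=5,j=0): S=99.4006, (K−S)⁺=3.1794, hold=7.4350 ⇒ V=7.4350 continue | (k=5,j=1): S=115.2416, (K−S)⁺=0.0000, hold=1.9125 ⇒ V=1.9125 continue | (k=5,j=2): S=133.6072, (K−S)⁺=0.0000, hold=0.2044 ⇒ V=0.2044 continue | (k=5,j=3): S=154.8996, (K−S)⁺=0.0000, hold=0.0000 ⇒ V=0.0000 continue | (k=5,j=4): S=179.5853, (K−S)⁺=0.0000, hold=0.0000 ⇒ V=0.0000 continue | (k=5,j=5): S=208.2050, (K−S)⁺=0.0000, hold=0.0000 ⇒ V=0.0000 continue  boundary S*=-
step 4: (k=4,j=0): S=107.0284, (K−S)⁺=0.0000, hold=4.6894 ⇒ V=4.6894 continue | (k=4,j=1): S=124.0851, (K−S)⁺=0.0000, hold=1.0641 ⇒ V=1.0641 continue | (k=4,j=2): S=143.8600, (K−S)⁺=0.0000, hold=0.1029 ⇒ V=0.1029 continue | (k=4,j=3): S=166.7863, (K−S)⁺=0.0000, hold=0.0000 ⇒ V=0.0000 continue | (k=4,j=4): S=193.3663, (K−S)⁺=0.0000, hold=0.0000 ⇒ V=0.0000 continue  boundary S*=-
step 3: (k=3,j=0): S=115.2416, (K−S)⁺=0.0000, hold=2.8874 ⇒ V=2.8874 continue | (k=3,j=1): S=133.6072, (K−S)⁺=0.0000, hold=0.5867 ⇒ V=0.5867 continue | (k=3,j=2): S=154.8996, (K−S)⁺=0.0000, hold=0.0518 ⇒ V=0.0518 continue | (k=3,j=3): S=179.5853, (K−S)⁺=0.0000, hold=0.0000 ⇒ V=0.0000 continue  boundary S*=-
step 2: (k=2,j=0): S=124.0851, (K−S)⁺=0.0000, hold=1.7440 ⇒ V=1.7440 continue | (k=2,j=1): S=143.8600, (K−S)⁺=0.0000, hold=0.3210 ⇒ V=0.3210 continue | (k=2,j=2): S=166.7863, (K−S)⁺=0.0000, hold=0.0261 ⇒ V=0.0261 continue  boundary S*=-
step 1: (k=1,j=0): S=133.6072, (K−S)⁺=0.0000, hold=1.0369 ⇒ V=1.0369 continue | (k=1,j=1): S=154.8996, (K−S)⁺=0.0000, hold=0.1746 ⇒ V=0.1746 continue  boundary S*=-
step 0: (k=0,j=0): S=143.8600, (K−S)⁺=0.0000, hold=0.6084 ⇒ V=0.6084 continue  boundary S*=-

price = 0.6084
boundary = - - - - - - - 85.7371 92.3164
tree:
0.6084
1.0369 0.1746
1.7440 0.3210 0.0261
2.8874 0.5867 0.0518 0.0000
4.6894 1.0641 0.1029 0.0000 0.0000
7.4350 1.9125 0.2044 0.0000 0.0000 0.0000
11.4276 3.3995 0.4059 0.0000 0.0000 0.0000 0.0000
16.8429 5.9597 0.8061 0.0000 0.0000 0.0000 0.0000 0.0000
22.9534 10.2636 1.6010 0.0000 0.0000 0.0000 0.0000 0.0000 0.0000
28.6283 16.8429 3.1794 0.0000 0.0000 0.0000 0.0000 0.0000 0.0000 0.0000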